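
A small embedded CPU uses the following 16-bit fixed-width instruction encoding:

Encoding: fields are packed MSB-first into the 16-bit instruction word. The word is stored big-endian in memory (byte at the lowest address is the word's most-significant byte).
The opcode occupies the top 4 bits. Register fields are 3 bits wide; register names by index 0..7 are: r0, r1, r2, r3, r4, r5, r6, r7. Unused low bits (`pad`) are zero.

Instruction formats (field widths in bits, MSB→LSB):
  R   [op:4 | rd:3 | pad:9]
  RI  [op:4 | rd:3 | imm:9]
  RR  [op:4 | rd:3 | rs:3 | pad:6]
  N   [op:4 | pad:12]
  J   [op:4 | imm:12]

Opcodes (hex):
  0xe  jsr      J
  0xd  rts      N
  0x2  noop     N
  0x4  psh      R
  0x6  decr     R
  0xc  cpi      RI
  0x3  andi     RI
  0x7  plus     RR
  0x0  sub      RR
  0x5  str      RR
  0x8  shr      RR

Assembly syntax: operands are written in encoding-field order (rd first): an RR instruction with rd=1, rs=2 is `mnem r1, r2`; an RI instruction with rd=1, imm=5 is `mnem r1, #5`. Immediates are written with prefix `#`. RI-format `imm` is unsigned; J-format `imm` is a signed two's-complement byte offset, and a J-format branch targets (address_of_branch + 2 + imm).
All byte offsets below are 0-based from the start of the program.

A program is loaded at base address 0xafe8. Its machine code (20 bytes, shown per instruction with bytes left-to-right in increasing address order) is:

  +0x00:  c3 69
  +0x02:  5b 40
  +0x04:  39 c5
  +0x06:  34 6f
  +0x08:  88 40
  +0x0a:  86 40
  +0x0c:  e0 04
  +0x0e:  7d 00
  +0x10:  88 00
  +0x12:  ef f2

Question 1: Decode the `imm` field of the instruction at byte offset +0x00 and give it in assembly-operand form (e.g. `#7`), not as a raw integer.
@+00  big-endian(c3 69) = 0xc369
  op=0xc369>>12=0xc ⇒ cpi (RI)
  [11:9] rd=1 = r1
  [8:0] imm=361 = #361

#361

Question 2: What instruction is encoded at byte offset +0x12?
[12] ef f2 → 0xeff2
  opcode bits[15:12]=0xe: jsr/J
  imm: (w>>0)&0xfff=0xff2 (s12→-14) → #-14

jsr #-14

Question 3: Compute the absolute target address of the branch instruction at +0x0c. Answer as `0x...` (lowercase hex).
+0x0c: e0 04 ⇒ word 0xe004 (big)
  top 4b → 0xe → jsr [J]
  imm@[11:0]=0x4 ⇒ #4
  target = base 0xafe8 + off 0x0c + 2 + imm 4 = 0xaffa

0xaffa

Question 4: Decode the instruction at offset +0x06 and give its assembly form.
andi r2, #111

[06] 34 6f → 0x346f
  top 4b → 0x3 → andi [RI]
  [11:9] rd=2 = r2
  [8:0] imm=111 = #111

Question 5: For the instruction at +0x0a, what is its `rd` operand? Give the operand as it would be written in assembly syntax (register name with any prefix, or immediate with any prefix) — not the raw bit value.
r3

off 0x0a: read 86 40 as big → 0x8640
  op=0x8640>>12=0x8 ⇒ shr (RR)
  rd@[11:9]=0x3 ⇒ r3
  rs@[8:6]=0x1 ⇒ r1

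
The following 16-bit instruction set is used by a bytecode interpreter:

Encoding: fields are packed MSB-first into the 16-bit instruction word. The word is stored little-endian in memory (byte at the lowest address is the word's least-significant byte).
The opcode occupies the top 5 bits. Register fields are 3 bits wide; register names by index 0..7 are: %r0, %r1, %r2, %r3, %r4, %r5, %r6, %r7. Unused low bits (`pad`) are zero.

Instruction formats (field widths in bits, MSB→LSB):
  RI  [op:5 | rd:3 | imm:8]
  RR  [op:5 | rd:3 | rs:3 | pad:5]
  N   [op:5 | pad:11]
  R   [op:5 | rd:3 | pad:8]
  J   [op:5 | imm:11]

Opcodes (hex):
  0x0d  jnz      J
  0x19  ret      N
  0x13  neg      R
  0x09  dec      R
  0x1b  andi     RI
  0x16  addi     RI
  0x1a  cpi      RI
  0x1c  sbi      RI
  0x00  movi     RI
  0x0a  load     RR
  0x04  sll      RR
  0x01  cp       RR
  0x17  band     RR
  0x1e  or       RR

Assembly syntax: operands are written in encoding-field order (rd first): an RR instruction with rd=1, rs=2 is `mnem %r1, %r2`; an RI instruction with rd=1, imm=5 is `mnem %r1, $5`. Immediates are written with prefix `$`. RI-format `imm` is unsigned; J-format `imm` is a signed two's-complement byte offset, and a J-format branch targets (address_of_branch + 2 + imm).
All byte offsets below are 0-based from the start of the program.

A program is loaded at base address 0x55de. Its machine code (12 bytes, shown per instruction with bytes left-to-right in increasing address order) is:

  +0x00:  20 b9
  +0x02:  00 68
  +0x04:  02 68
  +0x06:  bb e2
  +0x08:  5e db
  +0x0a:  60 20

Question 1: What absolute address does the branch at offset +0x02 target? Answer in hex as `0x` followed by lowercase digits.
[02] 00 68 → 0x6800
  top 5b → 0xd → jnz [J]
  imm@[10:0]=0x0 ⇒ $0
  target = base 0x55de + off 0x02 + 2 + imm 0 = 0x55e2

0x55e2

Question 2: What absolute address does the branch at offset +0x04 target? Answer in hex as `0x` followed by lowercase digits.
0x55e6

+0x04: 02 68 ⇒ word 0x6802 (little)
  op=0x6802>>11=0xd ⇒ jnz (J)
  imm@[10:0]=0x2 ⇒ $2
  target = base 0x55de + off 0x04 + 2 + imm 2 = 0x55e6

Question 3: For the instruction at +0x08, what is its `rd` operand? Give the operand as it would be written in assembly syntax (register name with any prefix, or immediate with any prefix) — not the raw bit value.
off 0x08: read 5e db as little → 0xdb5e
  op=0xdb5e>>11=0x1b ⇒ andi (RI)
  [10:8] rd=3 = %r3
  [7:0] imm=94 = $94

%r3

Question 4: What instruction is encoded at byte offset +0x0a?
off 0x0a: read 60 20 as little → 0x2060
  top 5b → 0x4 → sll [RR]
  rd@[10:8]=0x0 ⇒ %r0
  rs@[7:5]=0x3 ⇒ %r3

sll %r0, %r3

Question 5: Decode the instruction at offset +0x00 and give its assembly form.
band %r1, %r1

@+00  little-endian(20 b9) = 0xb920
  top 5b → 0x17 → band [RR]
  [10:8] rd=1 = %r1
  [7:5] rs=1 = %r1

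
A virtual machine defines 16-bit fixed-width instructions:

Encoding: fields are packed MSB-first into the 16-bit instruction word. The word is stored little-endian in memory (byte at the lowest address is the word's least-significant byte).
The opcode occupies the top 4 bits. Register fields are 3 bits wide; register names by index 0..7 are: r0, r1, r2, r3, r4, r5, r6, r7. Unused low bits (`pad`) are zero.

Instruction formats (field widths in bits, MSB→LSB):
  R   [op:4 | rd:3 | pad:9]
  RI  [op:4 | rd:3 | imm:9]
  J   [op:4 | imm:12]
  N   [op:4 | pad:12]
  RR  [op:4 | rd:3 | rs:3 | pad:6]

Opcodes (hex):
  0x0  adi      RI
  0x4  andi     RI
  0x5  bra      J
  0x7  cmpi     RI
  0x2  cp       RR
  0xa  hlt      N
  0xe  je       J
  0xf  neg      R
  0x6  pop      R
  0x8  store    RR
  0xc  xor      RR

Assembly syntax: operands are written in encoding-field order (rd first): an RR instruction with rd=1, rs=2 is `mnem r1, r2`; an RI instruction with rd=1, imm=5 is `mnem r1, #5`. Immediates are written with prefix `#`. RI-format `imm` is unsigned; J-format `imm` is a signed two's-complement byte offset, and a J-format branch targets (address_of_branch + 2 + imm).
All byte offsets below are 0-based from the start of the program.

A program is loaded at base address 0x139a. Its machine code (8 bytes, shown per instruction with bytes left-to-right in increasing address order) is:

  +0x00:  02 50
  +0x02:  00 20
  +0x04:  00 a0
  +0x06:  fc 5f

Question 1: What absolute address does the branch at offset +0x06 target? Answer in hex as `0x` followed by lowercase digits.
+0x06: fc 5f ⇒ word 0x5ffc (little)
  top 4b → 0x5 → bra [J]
  imm@[11:0]=0xffc (s12→-4) ⇒ #-4
  target = base 0x139a + off 0x06 + 2 + imm -4 = 0x139e

0x139e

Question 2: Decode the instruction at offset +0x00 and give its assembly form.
+0x00: 02 50 ⇒ word 0x5002 (little)
  top 4b → 0x5 → bra [J]
  imm: (w>>0)&0xfff=0x2 → #2

bra #2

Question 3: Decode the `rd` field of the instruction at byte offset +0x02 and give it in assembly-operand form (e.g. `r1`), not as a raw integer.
[02] 00 20 → 0x2000
  op=0x2000>>12=0x2 ⇒ cp (RR)
  [11:9] rd=0 = r0
  [8:6] rs=0 = r0

r0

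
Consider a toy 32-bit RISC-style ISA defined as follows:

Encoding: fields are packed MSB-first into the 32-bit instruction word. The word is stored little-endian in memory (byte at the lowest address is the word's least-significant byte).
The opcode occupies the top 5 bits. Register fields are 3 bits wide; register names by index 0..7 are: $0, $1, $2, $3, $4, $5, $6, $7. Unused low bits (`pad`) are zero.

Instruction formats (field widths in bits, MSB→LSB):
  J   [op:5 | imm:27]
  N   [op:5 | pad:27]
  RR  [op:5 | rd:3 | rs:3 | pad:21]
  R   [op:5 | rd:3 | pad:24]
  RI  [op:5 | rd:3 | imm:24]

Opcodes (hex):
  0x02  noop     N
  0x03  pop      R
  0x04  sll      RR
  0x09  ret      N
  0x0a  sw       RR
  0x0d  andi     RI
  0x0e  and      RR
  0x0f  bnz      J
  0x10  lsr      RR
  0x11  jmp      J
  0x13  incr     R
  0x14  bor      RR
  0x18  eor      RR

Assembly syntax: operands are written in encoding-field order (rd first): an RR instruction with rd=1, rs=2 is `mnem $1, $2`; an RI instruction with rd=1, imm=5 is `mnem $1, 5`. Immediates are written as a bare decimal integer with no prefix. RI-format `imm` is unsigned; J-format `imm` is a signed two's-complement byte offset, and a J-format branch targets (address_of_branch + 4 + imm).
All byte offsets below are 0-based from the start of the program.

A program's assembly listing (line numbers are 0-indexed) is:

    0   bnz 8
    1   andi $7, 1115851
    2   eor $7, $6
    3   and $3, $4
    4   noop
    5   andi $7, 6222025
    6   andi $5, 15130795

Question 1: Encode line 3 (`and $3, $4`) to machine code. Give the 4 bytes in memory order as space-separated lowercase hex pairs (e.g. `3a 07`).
00 00 80 73

line 3 (and): pack op=0xe:5|rd=3:3|rs=4:3|pad=0:21 = 0x73800000; little→ 00 00 80 73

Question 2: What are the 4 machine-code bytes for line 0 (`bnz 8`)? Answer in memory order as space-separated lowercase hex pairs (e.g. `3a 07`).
line 0 (bnz): pack op=0xf:5|imm=8:27 = 0x78000008; little→ 08 00 00 78

08 00 00 78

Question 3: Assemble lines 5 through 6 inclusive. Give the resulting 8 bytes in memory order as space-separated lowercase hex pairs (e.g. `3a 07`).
c9 f0 5e 6f ab e0 e6 6d

L5: andi op=0xd:5|rd=7:3|imm=6222025:24 ⇒ 0x6f5ef0c9 ⇒ little c9 f0 5e 6f
L6: andi op=0xd:5|rd=5:3|imm=15130795:24 ⇒ 0x6de6e0ab ⇒ little ab e0 e6 6d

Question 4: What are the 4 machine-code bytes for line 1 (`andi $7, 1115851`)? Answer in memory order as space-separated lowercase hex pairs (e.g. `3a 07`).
line 1 (andi): pack op=0xd:5|rd=7:3|imm=1115851:24 = 0x6f1106cb; little→ cb 06 11 6f

cb 06 11 6f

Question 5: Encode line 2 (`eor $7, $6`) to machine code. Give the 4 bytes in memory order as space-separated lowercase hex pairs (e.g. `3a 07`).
00 00 c0 c7

L2: eor op=0x18:5|rd=7:3|rs=6:3|pad=0:21 ⇒ 0xc7c00000 ⇒ little 00 00 c0 c7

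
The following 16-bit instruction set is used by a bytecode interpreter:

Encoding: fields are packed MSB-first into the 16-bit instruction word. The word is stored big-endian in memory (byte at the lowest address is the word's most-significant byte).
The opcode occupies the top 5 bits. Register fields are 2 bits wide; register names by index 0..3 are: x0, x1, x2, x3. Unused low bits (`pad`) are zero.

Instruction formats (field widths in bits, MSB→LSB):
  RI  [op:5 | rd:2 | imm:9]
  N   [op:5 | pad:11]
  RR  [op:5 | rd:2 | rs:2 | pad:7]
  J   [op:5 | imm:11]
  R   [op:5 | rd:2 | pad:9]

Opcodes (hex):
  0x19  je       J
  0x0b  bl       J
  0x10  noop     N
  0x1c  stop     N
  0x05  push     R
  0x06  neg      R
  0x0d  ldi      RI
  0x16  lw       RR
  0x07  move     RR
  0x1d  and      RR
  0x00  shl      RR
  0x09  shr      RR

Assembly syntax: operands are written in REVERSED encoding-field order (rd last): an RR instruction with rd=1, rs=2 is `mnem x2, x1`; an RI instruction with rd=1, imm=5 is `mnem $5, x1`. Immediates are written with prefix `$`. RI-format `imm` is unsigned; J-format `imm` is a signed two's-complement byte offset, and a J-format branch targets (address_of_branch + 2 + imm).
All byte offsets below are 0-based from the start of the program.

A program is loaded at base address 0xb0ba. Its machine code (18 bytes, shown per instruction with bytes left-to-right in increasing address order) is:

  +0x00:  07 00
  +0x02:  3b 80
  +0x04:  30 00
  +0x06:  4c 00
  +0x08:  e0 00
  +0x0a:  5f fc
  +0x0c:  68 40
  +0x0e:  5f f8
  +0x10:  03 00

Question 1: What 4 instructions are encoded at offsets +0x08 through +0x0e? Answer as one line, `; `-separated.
stop; bl $-4; ldi $64, x0; bl $-8

+0x08: e0 00 ⇒ word 0xe000 (big)
  top 5b → 0x1c → stop [N]
+0x0a: 5f fc ⇒ word 0x5ffc (big)
  top 5b → 0xb → bl [J]
  imm@[10:0]=0x7fc (s11→-4) ⇒ $-4
+0x0c: 68 40 ⇒ word 0x6840 (big)
  top 5b → 0xd → ldi [RI]
  rd@[10:9]=0x0 ⇒ x0
  imm@[8:0]=0x40 ⇒ $64
+0x0e: 5f f8 ⇒ word 0x5ff8 (big)
  top 5b → 0xb → bl [J]
  imm@[10:0]=0x7f8 (s11→-8) ⇒ $-8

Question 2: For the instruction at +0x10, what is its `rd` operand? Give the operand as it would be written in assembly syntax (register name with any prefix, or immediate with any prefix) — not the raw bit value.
[10] 03 00 → 0x0300
  opcode bits[15:11]=0x0: shl/RR
  rd@[10:9]=0x1 ⇒ x1
  rs@[8:7]=0x2 ⇒ x2

x1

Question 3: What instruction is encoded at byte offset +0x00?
@+00  big-endian(07 00) = 0x0700
  top 5b → 0x0 → shl [RR]
  rd@[10:9]=0x3 ⇒ x3
  rs@[8:7]=0x2 ⇒ x2

shl x2, x3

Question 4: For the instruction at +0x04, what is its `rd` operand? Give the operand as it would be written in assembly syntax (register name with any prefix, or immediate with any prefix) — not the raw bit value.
[04] 30 00 → 0x3000
  top 5b → 0x6 → neg [R]
  rd: (w>>9)&0x3=0x0 → x0

x0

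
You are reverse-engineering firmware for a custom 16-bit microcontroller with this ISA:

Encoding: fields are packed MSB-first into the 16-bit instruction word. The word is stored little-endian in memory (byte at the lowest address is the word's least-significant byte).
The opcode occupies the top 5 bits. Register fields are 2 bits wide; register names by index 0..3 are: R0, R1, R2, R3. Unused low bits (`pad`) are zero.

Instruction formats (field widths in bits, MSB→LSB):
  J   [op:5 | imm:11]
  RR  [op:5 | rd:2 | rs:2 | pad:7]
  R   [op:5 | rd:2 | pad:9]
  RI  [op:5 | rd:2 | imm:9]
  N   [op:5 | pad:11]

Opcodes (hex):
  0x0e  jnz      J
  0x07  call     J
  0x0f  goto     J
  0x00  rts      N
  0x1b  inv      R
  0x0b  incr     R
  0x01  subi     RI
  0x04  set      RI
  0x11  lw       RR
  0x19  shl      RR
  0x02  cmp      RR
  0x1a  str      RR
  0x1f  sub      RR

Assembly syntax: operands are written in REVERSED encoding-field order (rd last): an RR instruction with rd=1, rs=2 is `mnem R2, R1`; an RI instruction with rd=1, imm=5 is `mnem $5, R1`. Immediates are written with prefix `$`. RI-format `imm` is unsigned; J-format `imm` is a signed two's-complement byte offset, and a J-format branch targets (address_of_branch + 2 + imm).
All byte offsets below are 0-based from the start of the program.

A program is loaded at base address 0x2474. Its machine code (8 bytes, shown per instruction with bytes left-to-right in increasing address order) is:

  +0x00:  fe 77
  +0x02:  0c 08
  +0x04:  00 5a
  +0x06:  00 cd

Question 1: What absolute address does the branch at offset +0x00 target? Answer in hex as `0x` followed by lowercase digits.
0x2474

[00] fe 77 → 0x77fe
  opcode bits[15:11]=0xe: jnz/J
  imm@[10:0]=0x7fe (s11→-2) ⇒ $-2
  target = base 0x2474 + off 0x00 + 2 + imm -2 = 0x2474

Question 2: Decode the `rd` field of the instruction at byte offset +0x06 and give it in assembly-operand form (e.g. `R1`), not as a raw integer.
R2

@+06  little-endian(00 cd) = 0xcd00
  opcode bits[15:11]=0x19: shl/RR
  rd@[10:9]=0x2 ⇒ R2
  rs@[8:7]=0x2 ⇒ R2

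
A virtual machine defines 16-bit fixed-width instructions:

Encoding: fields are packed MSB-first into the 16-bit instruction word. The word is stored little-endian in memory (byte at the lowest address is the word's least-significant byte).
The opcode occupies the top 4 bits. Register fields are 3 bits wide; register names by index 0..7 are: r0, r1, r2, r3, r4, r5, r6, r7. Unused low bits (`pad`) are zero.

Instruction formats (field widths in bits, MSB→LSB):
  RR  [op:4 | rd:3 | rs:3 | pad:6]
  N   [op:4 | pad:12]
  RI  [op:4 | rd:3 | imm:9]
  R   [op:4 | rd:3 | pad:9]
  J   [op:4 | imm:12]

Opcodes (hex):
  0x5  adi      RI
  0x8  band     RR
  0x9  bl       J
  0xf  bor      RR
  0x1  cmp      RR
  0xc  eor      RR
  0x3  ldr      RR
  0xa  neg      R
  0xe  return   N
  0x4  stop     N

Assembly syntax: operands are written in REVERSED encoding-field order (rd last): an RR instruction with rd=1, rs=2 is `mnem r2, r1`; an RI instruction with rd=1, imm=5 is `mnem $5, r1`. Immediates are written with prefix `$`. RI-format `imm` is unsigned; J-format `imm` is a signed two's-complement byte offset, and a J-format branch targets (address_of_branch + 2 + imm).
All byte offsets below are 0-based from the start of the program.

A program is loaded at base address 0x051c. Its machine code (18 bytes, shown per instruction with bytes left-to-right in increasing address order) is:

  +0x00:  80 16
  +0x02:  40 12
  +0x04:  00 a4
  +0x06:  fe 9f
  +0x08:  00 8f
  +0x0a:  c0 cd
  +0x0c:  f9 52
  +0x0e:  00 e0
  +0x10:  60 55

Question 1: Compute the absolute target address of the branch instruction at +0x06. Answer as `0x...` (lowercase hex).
0x0522

[06] fe 9f → 0x9ffe
  top 4b → 0x9 → bl [J]
  imm@[11:0]=0xffe (s12→-2) ⇒ $-2
  target = base 0x051c + off 0x06 + 2 + imm -2 = 0x0522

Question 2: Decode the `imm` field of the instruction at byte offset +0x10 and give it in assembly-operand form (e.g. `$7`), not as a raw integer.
off 0x10: read 60 55 as little → 0x5560
  opcode bits[15:12]=0x5: adi/RI
  rd: (w>>9)&0x7=0x2 → r2
  imm: (w>>0)&0x1ff=0x160 → $352

$352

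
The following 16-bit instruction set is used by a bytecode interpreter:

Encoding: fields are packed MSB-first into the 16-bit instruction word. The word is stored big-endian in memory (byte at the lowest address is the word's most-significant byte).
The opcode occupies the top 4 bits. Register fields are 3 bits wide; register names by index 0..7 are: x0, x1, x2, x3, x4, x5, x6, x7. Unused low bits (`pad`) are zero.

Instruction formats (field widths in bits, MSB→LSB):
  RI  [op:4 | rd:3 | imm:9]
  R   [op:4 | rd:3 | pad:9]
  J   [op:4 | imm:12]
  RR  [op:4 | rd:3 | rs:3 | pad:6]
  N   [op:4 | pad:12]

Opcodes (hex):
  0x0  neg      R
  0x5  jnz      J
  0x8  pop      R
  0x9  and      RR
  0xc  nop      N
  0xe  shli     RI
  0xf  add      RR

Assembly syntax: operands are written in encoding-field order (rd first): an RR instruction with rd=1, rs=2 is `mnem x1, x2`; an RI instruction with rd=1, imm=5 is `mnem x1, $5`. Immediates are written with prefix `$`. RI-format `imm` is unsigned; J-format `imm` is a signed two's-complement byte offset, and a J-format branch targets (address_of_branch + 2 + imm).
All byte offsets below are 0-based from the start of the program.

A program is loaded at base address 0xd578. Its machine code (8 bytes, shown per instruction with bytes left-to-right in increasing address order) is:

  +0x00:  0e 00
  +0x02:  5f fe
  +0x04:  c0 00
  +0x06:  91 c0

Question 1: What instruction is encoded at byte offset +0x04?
[04] c0 00 → 0xc000
  top 4b → 0xc → nop [N]

nop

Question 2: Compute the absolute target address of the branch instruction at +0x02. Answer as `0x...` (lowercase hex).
+0x02: 5f fe ⇒ word 0x5ffe (big)
  top 4b → 0x5 → jnz [J]
  imm: (w>>0)&0xfff=0xffe (s12→-2) → $-2
  target = base 0xd578 + off 0x02 + 2 + imm -2 = 0xd57a

0xd57a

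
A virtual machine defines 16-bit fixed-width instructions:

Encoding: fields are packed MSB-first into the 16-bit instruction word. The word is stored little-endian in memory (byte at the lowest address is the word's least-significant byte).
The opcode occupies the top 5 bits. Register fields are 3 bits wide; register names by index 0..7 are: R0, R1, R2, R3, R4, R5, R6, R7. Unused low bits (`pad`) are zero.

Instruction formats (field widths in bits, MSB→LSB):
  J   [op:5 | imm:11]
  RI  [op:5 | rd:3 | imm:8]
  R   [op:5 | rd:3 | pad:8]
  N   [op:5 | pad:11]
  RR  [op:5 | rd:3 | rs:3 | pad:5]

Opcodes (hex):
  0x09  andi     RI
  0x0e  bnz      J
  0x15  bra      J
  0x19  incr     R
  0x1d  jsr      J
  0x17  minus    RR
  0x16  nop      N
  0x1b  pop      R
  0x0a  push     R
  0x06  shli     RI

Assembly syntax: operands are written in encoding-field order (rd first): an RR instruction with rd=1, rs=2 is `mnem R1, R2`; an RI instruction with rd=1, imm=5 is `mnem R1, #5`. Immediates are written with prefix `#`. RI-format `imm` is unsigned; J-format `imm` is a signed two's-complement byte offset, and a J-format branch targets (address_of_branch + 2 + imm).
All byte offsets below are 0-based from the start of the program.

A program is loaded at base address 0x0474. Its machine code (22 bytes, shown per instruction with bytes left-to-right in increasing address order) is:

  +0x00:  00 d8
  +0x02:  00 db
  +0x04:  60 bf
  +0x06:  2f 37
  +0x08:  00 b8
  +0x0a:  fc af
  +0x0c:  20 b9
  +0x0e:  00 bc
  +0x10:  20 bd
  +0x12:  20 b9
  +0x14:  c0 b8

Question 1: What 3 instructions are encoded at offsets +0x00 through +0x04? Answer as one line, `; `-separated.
off 0x00: read 00 d8 as little → 0xd800
  op=0xd800>>11=0x1b ⇒ pop (R)
  rd@[10:8]=0x0 ⇒ R0
off 0x02: read 00 db as little → 0xdb00
  op=0xdb00>>11=0x1b ⇒ pop (R)
  rd@[10:8]=0x3 ⇒ R3
off 0x04: read 60 bf as little → 0xbf60
  op=0xbf60>>11=0x17 ⇒ minus (RR)
  rd@[10:8]=0x7 ⇒ R7
  rs@[7:5]=0x3 ⇒ R3

pop R0; pop R3; minus R7, R3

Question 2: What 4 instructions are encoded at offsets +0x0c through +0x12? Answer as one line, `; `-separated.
minus R1, R1; minus R4, R0; minus R5, R1; minus R1, R1

@+0c  little-endian(20 b9) = 0xb920
  opcode bits[15:11]=0x17: minus/RR
  rd: (w>>8)&0x7=0x1 → R1
  rs: (w>>5)&0x7=0x1 → R1
@+0e  little-endian(00 bc) = 0xbc00
  opcode bits[15:11]=0x17: minus/RR
  rd: (w>>8)&0x7=0x4 → R4
  rs: (w>>5)&0x7=0x0 → R0
@+10  little-endian(20 bd) = 0xbd20
  opcode bits[15:11]=0x17: minus/RR
  rd: (w>>8)&0x7=0x5 → R5
  rs: (w>>5)&0x7=0x1 → R1
@+12  little-endian(20 b9) = 0xb920
  opcode bits[15:11]=0x17: minus/RR
  rd: (w>>8)&0x7=0x1 → R1
  rs: (w>>5)&0x7=0x1 → R1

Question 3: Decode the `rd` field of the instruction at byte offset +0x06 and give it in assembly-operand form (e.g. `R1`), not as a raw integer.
[06] 2f 37 → 0x372f
  op=0x372f>>11=0x6 ⇒ shli (RI)
  [10:8] rd=7 = R7
  [7:0] imm=47 = #47

R7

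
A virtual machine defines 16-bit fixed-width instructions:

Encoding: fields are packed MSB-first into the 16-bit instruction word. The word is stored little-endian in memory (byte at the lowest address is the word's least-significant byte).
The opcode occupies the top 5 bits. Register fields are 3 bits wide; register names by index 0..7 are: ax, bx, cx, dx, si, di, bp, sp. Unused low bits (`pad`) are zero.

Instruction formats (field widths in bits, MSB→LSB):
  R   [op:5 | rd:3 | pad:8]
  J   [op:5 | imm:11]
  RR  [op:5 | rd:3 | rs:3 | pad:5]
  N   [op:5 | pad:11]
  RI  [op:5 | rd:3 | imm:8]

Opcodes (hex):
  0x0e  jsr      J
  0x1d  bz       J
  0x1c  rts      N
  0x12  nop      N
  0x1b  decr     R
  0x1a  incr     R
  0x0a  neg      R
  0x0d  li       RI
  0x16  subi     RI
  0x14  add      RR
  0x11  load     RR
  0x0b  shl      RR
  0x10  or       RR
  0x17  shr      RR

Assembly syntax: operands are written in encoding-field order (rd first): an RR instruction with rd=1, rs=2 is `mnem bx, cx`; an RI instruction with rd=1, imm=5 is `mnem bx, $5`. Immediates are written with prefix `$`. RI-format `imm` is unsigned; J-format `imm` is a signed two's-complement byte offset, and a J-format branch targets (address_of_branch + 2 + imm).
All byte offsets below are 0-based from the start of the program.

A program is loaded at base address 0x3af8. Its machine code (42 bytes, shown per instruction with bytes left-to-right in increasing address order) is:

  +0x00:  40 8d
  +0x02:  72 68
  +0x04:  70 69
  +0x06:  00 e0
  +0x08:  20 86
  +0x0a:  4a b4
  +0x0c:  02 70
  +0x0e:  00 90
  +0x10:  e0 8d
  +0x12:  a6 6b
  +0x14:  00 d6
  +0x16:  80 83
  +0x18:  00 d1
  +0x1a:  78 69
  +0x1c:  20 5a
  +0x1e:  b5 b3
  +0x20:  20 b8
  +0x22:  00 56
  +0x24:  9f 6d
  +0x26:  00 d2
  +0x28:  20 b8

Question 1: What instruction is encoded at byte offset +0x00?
+0x00: 40 8d ⇒ word 0x8d40 (little)
  top 5b → 0x11 → load [RR]
  rd: (w>>8)&0x7=0x5 → di
  rs: (w>>5)&0x7=0x2 → cx

load di, cx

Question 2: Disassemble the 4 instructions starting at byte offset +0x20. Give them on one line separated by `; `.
shr ax, bx; neg bp; li di, $159; incr cx

+0x20: 20 b8 ⇒ word 0xb820 (little)
  op=0xb820>>11=0x17 ⇒ shr (RR)
  rd: (w>>8)&0x7=0x0 → ax
  rs: (w>>5)&0x7=0x1 → bx
+0x22: 00 56 ⇒ word 0x5600 (little)
  op=0x5600>>11=0xa ⇒ neg (R)
  rd: (w>>8)&0x7=0x6 → bp
+0x24: 9f 6d ⇒ word 0x6d9f (little)
  op=0x6d9f>>11=0xd ⇒ li (RI)
  rd: (w>>8)&0x7=0x5 → di
  imm: (w>>0)&0xff=0x9f → $159
+0x26: 00 d2 ⇒ word 0xd200 (little)
  op=0xd200>>11=0x1a ⇒ incr (R)
  rd: (w>>8)&0x7=0x2 → cx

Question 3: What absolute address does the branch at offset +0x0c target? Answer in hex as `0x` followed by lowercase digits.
[0c] 02 70 → 0x7002
  top 5b → 0xe → jsr [J]
  imm: (w>>0)&0x7ff=0x2 → $2
  target = base 0x3af8 + off 0x0c + 2 + imm 2 = 0x3b08

0x3b08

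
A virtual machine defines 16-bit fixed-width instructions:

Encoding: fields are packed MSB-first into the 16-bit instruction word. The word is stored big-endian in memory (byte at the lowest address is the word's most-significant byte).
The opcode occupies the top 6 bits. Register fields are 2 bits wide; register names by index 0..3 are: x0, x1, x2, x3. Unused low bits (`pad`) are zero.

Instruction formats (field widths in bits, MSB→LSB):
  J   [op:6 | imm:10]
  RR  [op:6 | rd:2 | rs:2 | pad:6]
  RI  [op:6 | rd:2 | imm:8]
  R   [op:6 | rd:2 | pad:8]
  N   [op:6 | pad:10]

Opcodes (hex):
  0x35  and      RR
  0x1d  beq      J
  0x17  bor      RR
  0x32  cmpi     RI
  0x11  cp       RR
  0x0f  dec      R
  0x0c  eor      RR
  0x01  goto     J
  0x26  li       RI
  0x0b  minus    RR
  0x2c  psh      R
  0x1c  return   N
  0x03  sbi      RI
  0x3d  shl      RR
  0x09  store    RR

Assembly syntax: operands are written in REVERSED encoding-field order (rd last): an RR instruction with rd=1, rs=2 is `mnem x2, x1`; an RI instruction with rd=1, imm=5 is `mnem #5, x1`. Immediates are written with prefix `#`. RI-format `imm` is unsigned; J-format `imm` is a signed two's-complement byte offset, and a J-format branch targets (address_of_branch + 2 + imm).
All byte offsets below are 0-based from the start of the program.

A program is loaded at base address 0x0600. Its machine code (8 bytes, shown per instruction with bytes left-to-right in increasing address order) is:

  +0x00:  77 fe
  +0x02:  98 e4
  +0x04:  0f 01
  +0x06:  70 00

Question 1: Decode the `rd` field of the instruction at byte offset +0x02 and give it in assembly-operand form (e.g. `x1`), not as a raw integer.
off 0x02: read 98 e4 as big → 0x98e4
  op=0x98e4>>10=0x26 ⇒ li (RI)
  [9:8] rd=0 = x0
  [7:0] imm=228 = #228

x0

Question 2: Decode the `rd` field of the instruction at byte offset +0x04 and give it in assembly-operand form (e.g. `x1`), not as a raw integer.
off 0x04: read 0f 01 as big → 0x0f01
  op=0x0f01>>10=0x3 ⇒ sbi (RI)
  rd: (w>>8)&0x3=0x3 → x3
  imm: (w>>0)&0xff=0x1 → #1

x3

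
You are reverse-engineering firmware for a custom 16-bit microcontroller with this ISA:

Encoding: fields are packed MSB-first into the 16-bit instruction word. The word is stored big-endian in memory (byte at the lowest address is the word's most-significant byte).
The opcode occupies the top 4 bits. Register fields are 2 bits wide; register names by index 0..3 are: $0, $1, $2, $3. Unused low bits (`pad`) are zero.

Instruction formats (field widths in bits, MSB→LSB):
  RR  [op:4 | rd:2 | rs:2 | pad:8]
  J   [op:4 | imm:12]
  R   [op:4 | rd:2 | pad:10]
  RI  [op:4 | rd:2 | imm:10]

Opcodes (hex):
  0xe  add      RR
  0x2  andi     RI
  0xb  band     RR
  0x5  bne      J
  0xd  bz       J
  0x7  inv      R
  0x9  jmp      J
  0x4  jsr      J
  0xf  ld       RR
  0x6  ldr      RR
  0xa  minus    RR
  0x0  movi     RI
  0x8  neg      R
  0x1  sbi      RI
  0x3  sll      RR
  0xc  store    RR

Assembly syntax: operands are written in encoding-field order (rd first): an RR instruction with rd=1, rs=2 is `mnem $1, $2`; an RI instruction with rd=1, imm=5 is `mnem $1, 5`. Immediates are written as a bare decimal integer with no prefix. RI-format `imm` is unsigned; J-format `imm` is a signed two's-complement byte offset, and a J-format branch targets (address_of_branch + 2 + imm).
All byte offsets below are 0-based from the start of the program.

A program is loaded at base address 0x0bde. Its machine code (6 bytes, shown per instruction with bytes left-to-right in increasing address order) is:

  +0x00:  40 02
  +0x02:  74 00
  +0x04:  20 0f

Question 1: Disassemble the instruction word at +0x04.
andi $0, 15

+0x04: 20 0f ⇒ word 0x200f (big)
  opcode bits[15:12]=0x2: andi/RI
  [11:10] rd=0 = $0
  [9:0] imm=15 = 15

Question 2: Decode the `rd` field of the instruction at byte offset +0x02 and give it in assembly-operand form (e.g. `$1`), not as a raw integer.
+0x02: 74 00 ⇒ word 0x7400 (big)
  opcode bits[15:12]=0x7: inv/R
  [11:10] rd=1 = $1

$1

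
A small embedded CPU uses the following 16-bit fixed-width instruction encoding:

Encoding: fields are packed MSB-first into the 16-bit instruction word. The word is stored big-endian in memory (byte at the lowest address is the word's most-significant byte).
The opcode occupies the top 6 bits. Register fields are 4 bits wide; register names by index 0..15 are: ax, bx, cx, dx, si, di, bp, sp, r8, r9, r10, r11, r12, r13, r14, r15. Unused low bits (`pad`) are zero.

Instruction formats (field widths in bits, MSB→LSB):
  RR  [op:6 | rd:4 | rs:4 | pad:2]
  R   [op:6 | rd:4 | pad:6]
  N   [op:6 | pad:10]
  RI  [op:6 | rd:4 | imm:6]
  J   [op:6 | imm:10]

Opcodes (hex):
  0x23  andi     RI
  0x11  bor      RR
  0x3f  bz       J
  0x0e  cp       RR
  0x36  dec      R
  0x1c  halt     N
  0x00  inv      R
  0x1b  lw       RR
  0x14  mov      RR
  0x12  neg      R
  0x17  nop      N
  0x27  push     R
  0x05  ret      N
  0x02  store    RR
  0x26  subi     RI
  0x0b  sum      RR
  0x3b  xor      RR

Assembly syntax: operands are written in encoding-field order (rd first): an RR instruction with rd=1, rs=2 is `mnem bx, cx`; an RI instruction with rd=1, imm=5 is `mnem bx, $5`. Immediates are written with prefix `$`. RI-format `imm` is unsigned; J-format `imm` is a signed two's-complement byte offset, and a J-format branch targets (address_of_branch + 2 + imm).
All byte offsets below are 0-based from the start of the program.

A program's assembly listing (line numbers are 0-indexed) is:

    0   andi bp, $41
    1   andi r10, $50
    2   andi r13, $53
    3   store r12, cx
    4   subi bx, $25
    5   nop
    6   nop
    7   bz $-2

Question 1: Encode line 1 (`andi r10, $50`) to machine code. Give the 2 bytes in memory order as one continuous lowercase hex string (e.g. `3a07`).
1. andi fields op=0x23:6|rd=10:4|imm=50:6 → word 8eb2h → 8e b2

8eb2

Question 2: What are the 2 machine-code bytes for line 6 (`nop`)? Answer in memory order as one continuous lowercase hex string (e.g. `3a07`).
5c00

line 6 (nop): pack op=0x17:6|pad=0:10 = 0x5c00; big→ 5c 00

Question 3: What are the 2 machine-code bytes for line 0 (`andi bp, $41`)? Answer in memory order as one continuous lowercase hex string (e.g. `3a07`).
8da9

L0: andi op=0x23:6|rd=6:4|imm=41:6 ⇒ 0x8da9 ⇒ big 8d a9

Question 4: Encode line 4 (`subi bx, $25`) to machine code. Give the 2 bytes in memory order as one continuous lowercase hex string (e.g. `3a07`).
9859

line 4 (subi): pack op=0x26:6|rd=1:4|imm=25:6 = 0x9859; big→ 98 59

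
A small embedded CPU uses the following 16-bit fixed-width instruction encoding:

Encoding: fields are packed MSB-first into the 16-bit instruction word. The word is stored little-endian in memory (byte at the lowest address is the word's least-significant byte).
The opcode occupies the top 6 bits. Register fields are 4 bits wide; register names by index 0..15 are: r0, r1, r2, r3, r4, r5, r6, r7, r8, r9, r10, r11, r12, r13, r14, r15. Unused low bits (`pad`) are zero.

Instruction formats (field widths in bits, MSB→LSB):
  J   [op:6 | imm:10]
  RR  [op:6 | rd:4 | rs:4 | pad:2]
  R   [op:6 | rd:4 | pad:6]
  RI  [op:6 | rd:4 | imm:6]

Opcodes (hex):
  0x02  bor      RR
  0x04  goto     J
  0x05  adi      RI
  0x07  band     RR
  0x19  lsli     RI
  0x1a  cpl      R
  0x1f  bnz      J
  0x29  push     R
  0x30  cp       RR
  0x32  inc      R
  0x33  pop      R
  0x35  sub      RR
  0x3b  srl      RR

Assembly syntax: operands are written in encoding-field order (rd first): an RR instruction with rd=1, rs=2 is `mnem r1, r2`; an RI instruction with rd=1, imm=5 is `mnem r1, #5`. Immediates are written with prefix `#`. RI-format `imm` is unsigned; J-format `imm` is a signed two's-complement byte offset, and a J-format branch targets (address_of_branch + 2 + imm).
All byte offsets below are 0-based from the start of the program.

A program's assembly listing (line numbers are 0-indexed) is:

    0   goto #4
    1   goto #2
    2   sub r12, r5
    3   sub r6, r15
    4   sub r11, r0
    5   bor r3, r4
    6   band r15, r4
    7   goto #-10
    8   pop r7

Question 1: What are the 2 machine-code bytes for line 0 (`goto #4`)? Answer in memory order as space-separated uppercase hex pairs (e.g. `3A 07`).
04 10

L0: goto op=0x4:6|imm=4:10 ⇒ 0x1004 ⇒ little 04 10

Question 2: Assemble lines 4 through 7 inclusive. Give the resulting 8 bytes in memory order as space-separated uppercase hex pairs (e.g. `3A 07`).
C0 D6 D0 08 D0 1F F6 13

L4: sub op=0x35:6|rd=11:4|rs=0:4|pad=0:2 ⇒ 0xd6c0 ⇒ little c0 d6
L5: bor op=0x2:6|rd=3:4|rs=4:4|pad=0:2 ⇒ 0x08d0 ⇒ little d0 08
L6: band op=0x7:6|rd=15:4|rs=4:4|pad=0:2 ⇒ 0x1fd0 ⇒ little d0 1f
L7: goto op=0x4:6|imm=-10:10 ⇒ 0x13f6 ⇒ little f6 13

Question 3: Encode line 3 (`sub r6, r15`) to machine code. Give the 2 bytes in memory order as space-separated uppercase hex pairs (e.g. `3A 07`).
BC D5

L3: sub op=0x35:6|rd=6:4|rs=15:4|pad=0:2 ⇒ 0xd5bc ⇒ little bc d5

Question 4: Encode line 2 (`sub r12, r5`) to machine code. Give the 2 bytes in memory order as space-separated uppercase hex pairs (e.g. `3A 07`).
2. sub fields op=0x35:6|rd=12:4|rs=5:4|pad=0:2 → word d714h → 14 d7

14 D7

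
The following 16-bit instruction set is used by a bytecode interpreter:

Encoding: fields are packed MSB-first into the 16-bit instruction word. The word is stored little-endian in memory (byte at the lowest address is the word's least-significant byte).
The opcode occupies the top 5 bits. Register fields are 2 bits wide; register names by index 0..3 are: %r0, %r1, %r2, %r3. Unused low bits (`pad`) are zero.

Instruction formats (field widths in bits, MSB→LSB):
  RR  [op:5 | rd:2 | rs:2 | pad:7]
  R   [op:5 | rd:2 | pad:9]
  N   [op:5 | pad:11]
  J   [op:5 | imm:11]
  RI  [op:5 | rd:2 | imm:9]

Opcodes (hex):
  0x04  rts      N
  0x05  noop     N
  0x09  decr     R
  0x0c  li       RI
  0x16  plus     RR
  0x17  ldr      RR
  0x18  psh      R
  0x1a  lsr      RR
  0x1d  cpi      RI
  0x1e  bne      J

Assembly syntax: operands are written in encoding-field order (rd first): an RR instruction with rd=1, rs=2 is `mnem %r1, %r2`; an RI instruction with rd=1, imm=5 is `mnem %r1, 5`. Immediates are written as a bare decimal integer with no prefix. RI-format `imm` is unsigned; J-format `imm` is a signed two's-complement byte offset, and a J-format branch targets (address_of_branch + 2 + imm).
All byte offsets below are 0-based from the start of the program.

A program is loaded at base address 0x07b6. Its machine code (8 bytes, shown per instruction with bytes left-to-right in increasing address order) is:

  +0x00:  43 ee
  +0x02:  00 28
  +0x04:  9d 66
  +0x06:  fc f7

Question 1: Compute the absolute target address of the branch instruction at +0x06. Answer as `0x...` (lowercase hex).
0x07ba

off 0x06: read fc f7 as little → 0xf7fc
  opcode bits[15:11]=0x1e: bne/J
  [10:0] imm=2044 (s11→-4) = -4
  target = base 0x07b6 + off 0x06 + 2 + imm -4 = 0x07ba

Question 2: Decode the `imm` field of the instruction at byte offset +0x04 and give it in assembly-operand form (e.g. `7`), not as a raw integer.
@+04  little-endian(9d 66) = 0x669d
  op=0x669d>>11=0xc ⇒ li (RI)
  rd: (w>>9)&0x3=0x3 → %r3
  imm: (w>>0)&0x1ff=0x9d → 157

157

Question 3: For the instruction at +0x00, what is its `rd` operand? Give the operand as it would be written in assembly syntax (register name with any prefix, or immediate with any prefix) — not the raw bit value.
%r3

[00] 43 ee → 0xee43
  op=0xee43>>11=0x1d ⇒ cpi (RI)
  rd: (w>>9)&0x3=0x3 → %r3
  imm: (w>>0)&0x1ff=0x43 → 67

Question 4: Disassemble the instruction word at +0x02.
off 0x02: read 00 28 as little → 0x2800
  op=0x2800>>11=0x5 ⇒ noop (N)

noop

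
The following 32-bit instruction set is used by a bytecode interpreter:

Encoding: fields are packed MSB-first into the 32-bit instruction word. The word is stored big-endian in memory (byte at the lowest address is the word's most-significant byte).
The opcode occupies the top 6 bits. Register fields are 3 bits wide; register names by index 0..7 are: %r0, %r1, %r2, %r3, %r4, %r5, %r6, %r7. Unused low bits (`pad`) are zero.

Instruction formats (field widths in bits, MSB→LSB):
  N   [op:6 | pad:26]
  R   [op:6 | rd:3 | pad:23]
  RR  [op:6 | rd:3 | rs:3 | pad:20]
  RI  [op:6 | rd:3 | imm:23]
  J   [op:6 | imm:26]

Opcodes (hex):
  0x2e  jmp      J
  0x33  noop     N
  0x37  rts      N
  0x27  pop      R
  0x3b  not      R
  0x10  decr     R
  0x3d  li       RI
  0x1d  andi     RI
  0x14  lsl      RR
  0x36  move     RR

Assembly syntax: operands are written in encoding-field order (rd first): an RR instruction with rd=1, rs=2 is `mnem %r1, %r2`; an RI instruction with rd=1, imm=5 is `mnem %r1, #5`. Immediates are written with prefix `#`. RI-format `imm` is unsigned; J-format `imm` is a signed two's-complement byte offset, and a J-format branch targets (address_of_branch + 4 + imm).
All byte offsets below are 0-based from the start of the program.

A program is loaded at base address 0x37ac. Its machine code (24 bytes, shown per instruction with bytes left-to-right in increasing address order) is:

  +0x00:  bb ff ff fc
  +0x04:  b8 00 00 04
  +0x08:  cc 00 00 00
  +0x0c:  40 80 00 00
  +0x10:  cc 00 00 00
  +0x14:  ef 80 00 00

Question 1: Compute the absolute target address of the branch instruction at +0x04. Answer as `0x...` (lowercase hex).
0x37b8

off 0x04: read b8 00 00 04 as big → 0xb8000004
  opcode bits[31:26]=0x2e: jmp/J
  imm: (w>>0)&0x3ffffff=0x4 → #4
  target = base 0x37ac + off 0x04 + 4 + imm 4 = 0x37b8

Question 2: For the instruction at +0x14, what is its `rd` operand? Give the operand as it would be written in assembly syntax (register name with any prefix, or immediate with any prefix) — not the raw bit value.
%r7

[14] ef 80 00 00 → 0xef800000
  top 6b → 0x3b → not [R]
  rd@[25:23]=0x7 ⇒ %r7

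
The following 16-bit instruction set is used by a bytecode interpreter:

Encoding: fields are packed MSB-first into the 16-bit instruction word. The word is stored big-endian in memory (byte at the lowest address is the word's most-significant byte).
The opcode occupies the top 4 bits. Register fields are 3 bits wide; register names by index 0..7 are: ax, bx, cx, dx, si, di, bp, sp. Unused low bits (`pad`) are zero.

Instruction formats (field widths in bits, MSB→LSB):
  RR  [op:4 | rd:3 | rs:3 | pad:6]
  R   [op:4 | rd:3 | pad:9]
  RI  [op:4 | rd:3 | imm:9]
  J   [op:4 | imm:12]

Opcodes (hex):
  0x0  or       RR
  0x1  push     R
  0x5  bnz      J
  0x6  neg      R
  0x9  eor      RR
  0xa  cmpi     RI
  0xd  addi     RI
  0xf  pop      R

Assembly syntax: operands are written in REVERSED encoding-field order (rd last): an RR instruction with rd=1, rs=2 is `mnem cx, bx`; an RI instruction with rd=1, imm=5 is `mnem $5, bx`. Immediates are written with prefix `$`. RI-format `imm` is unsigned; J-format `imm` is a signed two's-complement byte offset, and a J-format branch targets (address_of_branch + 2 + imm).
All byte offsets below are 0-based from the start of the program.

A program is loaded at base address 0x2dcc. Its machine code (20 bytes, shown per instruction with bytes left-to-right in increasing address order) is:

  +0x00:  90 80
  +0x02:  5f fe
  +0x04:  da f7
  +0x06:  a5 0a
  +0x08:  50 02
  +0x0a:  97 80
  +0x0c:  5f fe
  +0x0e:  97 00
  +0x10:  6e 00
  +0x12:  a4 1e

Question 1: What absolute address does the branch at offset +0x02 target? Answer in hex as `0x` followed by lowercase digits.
0x2dce

+0x02: 5f fe ⇒ word 0x5ffe (big)
  top 4b → 0x5 → bnz [J]
  [11:0] imm=4094 (s12→-2) = $-2
  target = base 0x2dcc + off 0x02 + 2 + imm -2 = 0x2dce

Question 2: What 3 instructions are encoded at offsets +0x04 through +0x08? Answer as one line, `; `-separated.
addi $247, di; cmpi $266, cx; bnz $2

[04] da f7 → 0xdaf7
  opcode bits[15:12]=0xd: addi/RI
  rd@[11:9]=0x5 ⇒ di
  imm@[8:0]=0xf7 ⇒ $247
[06] a5 0a → 0xa50a
  opcode bits[15:12]=0xa: cmpi/RI
  rd@[11:9]=0x2 ⇒ cx
  imm@[8:0]=0x10a ⇒ $266
[08] 50 02 → 0x5002
  opcode bits[15:12]=0x5: bnz/J
  imm@[11:0]=0x2 ⇒ $2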